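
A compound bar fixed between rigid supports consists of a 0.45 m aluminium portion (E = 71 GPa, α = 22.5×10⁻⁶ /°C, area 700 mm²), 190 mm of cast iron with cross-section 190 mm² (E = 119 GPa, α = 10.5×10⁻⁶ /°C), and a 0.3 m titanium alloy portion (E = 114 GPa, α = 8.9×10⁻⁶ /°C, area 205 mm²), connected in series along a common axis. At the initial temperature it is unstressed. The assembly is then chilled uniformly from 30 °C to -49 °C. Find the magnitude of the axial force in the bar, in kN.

P ≈ 38.6 kN (tensile)

With the walls removed the bar would change length by δ_free = Σ αᵢΔT Lᵢ = 22.5×10⁻⁶×79×450 + 10.5×10⁻⁶×79×190 + 8.9×10⁻⁶×79×300 = 1.168 mm.
Since the ends are fixed, an axial force P builds up, equal in every segment, with P · Σ Lᵢ/(AᵢEᵢ) = δ_free.
Σ Lᵢ/(AᵢEᵢ) = 450/(700×71×10³) + 190/(190×119×10³) + 300/(205×114×10³) = 3.029×10⁻⁵ mm/N.
Hence P = δ_free / Σ(L/AE) = 1.168/3.029×10⁻⁵ = 38.57 kN (tensile).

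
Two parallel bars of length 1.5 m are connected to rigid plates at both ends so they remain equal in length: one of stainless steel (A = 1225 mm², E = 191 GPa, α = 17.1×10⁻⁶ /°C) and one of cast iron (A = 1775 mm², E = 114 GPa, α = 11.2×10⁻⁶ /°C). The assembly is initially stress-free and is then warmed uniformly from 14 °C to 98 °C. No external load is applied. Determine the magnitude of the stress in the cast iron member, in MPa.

σ ≈ 30.3 MPa (tensile)

The stainless steel has the larger α, so on heating it would change length more than the cast iron if both were free. The rigid plates force a common final length, so the stainless steel is put into compression and the cast iron into tension, with equal and opposite forces P (no external load).
Setting the final lengths equal and cancelling L: (α₁ − α₂)ΔT = P/(A₁E₁) + P/(A₂E₂).
|α₁ − α₂|·ΔT = 5.9×10⁻⁶ × 84 = 0.0004956.
1/(A₁E₁) + 1/(A₂E₂) = 1/(1225×191×10³) + 1/(1775×114×10³) = 9.216×10⁻⁹ N⁻¹.
P = 0.0004956 / 9.216×10⁻⁹ = 53780 N = 53.78 kN.
σ_{cast iron} = P/A₂ = 53780/1775 = 30.3 MPa, tensile.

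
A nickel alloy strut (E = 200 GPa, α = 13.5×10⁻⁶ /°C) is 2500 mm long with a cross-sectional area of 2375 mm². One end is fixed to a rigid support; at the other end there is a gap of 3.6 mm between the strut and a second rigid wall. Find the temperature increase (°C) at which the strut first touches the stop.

The gap closes when αΔT L = 3.6 mm, since the strut is still unstressed at that instant.
ΔT = 3.6 / (13.5×10⁻⁶ × 2500) = 106.7 °C.

ΔT ≈ 107 °C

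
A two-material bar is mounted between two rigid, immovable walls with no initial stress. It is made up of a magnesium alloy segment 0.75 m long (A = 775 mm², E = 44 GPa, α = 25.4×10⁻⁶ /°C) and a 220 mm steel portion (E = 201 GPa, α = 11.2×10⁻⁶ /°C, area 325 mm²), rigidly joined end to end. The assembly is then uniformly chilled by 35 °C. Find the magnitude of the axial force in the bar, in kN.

With the walls removed the bar would change length by δ_free = Σ αᵢΔT Lᵢ = 25.4×10⁻⁶×35×750 + 11.2×10⁻⁶×35×220 = 0.753 mm.
Since the ends are fixed, an axial force P builds up, equal in every segment, with P · Σ Lᵢ/(AᵢEᵢ) = δ_free.
Σ Lᵢ/(AᵢEᵢ) = 750/(775×44×10³) + 220/(325×201×10³) = 2.536×10⁻⁵ mm/N.
Hence P = δ_free / Σ(L/AE) = 0.753/2.536×10⁻⁵ = 29.69 kN (tensile).

P ≈ 29.7 kN (tensile)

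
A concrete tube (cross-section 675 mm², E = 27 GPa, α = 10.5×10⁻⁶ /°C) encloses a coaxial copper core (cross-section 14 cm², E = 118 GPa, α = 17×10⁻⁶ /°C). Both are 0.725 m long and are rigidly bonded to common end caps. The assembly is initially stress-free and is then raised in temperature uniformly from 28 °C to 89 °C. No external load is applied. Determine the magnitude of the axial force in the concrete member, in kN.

The copper has the larger α, so on heating it would change length more than the concrete if both were free. The rigid plates force a common final length, so the copper is put into compression and the concrete into tension, with equal and opposite forces P (no external load).
Equating the net (thermal + elastic) strains gives |α₁ − α₂|·ΔT = P·[1/(A₁E₁) + 1/(A₂E₂)].
|α₁ − α₂|·ΔT = 6.5×10⁻⁶ × 61 = 0.0003965.
1/(A₁E₁) + 1/(A₂E₂) = 1/(675×27×10³) + 1/(1400×118×10³) = 6.092×10⁻⁸ N⁻¹.
So P = 0.0003965 / 6.092×10⁻⁸ = 6.508 kN.

P ≈ 6.51 kN (tensile in the concrete)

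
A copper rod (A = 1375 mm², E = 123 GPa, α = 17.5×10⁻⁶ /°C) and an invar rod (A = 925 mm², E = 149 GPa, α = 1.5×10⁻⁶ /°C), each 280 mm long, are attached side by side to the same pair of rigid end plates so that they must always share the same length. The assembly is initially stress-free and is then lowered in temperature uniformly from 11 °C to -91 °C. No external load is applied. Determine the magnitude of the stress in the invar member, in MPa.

σ ≈ 134 MPa (compressive)

The copper has the larger α, so on cooling it would change length more than the invar if both were free. The rigid plates force a common final length, so the copper is put into tension and the invar into compression, with equal and opposite forces P (no external load).
Equating the net (thermal + elastic) strains gives |α₁ − α₂|·ΔT = P·[1/(A₁E₁) + 1/(A₂E₂)].
|α₁ − α₂|·ΔT = 16×10⁻⁶ × 102 = 0.001632.
1/(A₁E₁) + 1/(A₂E₂) = 1/(1375×123×10³) + 1/(925×149×10³) = 1.317×10⁻⁸ N⁻¹.
So P = 0.001632 / 1.317×10⁻⁸ = 123.9 kN.
σ_{invar} = P/A₂ = 123900/925 = 134 MPa, compressive.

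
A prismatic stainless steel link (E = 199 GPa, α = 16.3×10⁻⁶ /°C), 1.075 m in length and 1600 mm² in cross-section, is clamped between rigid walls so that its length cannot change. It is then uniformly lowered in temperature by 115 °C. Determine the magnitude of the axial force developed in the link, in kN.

P ≈ 597 kN (tensile)

The ends cannot move, so σ = EαΔT = 199×10³ × 16.3×10⁻⁶ × 115 = 373 MPa.
Axial force P = σA = 373 × 1600 = 596800 N = 596.8 kN, tensile.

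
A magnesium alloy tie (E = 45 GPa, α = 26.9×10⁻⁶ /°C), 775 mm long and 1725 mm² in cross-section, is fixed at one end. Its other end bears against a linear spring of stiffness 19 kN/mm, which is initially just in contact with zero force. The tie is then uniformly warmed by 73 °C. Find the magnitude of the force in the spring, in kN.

P ≈ 24.3 kN

The unrestrained thermal change is αΔT L = 26.9×10⁻⁶ × 73 × 775 = 1.522 mm.
Let P be the compressive force at the spring. The tie shortens elastically by PL/(AE) and the spring compresses by P/k; together these equal δ_free.
So P = δ_free / [L/(AE) + 1/k] = 1.522 / [ 775/(1725×45×10³) + 1/(19×10³) ].
P = 1.522 / 6.262×10⁻⁵ = 24300 N.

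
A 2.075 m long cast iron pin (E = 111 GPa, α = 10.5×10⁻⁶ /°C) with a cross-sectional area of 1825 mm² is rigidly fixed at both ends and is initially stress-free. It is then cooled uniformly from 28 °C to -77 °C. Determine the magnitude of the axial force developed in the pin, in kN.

The ends cannot move, so σ = EαΔT = 111×10³ × 10.5×10⁻⁶ × 105 = 122.4 MPa.
Then P = σA = 122.4 × 1825 mm² = 223.3 kN, tensile.

P ≈ 223 kN (tensile)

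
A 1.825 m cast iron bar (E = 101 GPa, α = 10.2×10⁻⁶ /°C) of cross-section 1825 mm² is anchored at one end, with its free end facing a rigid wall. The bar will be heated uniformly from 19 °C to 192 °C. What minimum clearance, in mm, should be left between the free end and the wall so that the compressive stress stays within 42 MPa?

With no wall the bar would lengthen by αΔT L = 10.2×10⁻⁶ × 173 × 1825 = 3.22 mm.
At the allowable stress the elastic shortening the wall may impose is σL/E = 42 × 1825 / (101×10³) = 0.7589 mm.
The gap must absorb the remainder: g_min = 3.22 − 0.7589 = 2.461 mm.

g ≈ 2.46 mm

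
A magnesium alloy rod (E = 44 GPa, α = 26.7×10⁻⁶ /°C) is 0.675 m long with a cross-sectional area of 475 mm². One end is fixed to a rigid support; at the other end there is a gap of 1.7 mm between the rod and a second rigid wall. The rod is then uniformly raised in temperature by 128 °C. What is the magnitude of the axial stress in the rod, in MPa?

σ ≈ 39.6 MPa (compressive)

Unrestrained expansion: δ_free = αΔT L = 26.7×10⁻⁶ × 128 × 675 = 2.307 mm.
This exceeds the 1.7 mm gap, so the wall pushes back. The portion of expansion that must be recovered elastically is δ_free − gap = 2.307 − 1.7 = 0.6069 mm.
Compatibility: PL/(AE) = 0.6069 mm, so σ = P/A = E × (0.6069/675) = 39.56 MPa.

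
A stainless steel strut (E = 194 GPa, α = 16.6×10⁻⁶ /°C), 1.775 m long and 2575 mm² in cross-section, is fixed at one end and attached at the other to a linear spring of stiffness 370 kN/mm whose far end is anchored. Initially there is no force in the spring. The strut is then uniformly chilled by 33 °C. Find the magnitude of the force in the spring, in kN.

P ≈ 155 kN

If the spring were absent the strut would shorten by αΔT L = 16.6×10⁻⁶ × 33 × 1775 = 0.9723 mm.
With a force P in the spring, the elastic change of the strut is PL/(AE) and that of the spring is P/k; compatibility requires their sum to equal δ_free.
P [ L/(AE) + 1/k ] = δ_free → P [ 1775/(2575×194×10³) + 1/(370×10³) ] = 0.9723.
P = 0.9723 / 6.256×10⁻⁶ = 155400 N.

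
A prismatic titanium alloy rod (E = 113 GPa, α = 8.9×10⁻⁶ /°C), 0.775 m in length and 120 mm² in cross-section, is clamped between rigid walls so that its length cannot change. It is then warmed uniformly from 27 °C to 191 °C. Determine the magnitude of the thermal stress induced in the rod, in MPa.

The supports are rigid, so the total axial strain is zero. The restrained thermal strain is ε = αΔT = 8.9×10⁻⁶ × 164 = 1459.6×10⁻⁶.
The stress required to suppress this strain is σ = Eε = 113×10³ × 1459.6×10⁻⁶ = 164.9 MPa, compressive since the rod is trying to expand.

σ ≈ 165 MPa (compressive)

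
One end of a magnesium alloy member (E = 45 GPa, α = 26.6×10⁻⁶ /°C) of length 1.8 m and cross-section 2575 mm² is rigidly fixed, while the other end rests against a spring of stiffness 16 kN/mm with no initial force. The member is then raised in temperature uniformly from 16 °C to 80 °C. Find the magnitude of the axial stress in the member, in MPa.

σ ≈ 15.3 MPa (compressive)

If the spring were absent the member would lengthen by αΔT L = 26.6×10⁻⁶ × 64 × 1800 = 3.064 mm.
With a force P in the spring, the elastic change of the member is PL/(AE) and that of the spring is P/k; compatibility requires their sum to equal δ_free.
P [ L/(AE) + 1/k ] = δ_free → P [ 1800/(2575×45×10³) + 1/(16×10³) ] = 3.064.
P = 3.064 / 7.803×10⁻⁵ = 39270 N.
σ = P/A = 39270/2575 = 15.25 MPa.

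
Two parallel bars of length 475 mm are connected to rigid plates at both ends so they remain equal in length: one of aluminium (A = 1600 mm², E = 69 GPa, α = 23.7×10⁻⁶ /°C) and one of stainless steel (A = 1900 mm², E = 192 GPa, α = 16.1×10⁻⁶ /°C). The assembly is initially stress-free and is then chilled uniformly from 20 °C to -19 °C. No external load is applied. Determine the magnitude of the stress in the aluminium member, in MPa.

Both members must finish at the same length. With the larger α, the aluminium tends to over-contract; the plates restrain it, putting the aluminium in tension and the stainless steel in compression. With no external load the two internal forces are equal and opposite, magnitude P.
Setting the final lengths equal and cancelling L: (α₁ − α₂)ΔT = P/(A₁E₁) + P/(A₂E₂).
|α₁ − α₂|·ΔT = 7.6×10⁻⁶ × 39 = 0.0002964.
1/(A₁E₁) + 1/(A₂E₂) = 1/(1600×69×10³) + 1/(1900×192×10³) = 1.18×10⁻⁸ N⁻¹.
P = 0.0002964 / 1.18×10⁻⁸ = 25120 N = 25.12 kN.
σ_{aluminium} = P/A₁ = 25120/1600 = 15.7 MPa, tensile.

σ ≈ 15.7 MPa (tensile)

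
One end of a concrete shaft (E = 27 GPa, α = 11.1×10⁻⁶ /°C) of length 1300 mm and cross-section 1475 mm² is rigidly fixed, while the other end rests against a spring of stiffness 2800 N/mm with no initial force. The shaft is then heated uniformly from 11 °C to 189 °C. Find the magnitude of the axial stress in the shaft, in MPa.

The unrestrained thermal change is αΔT L = 11.1×10⁻⁶ × 178 × 1300 = 2.569 mm.
Let P be the compressive force at the spring. The shaft shortens elastically by PL/(AE) and the spring compresses by P/k; together these equal δ_free.
P [ L/(AE) + 1/k ] = δ_free → P [ 1300/(1475×27×10³) + 1/(2800) ] = 2.569.
P = 2.569 / 0.0003898 = 6590 N.
σ = P/A = 6590/1475 = 4.468 MPa.

σ ≈ 4.47 MPa (compressive)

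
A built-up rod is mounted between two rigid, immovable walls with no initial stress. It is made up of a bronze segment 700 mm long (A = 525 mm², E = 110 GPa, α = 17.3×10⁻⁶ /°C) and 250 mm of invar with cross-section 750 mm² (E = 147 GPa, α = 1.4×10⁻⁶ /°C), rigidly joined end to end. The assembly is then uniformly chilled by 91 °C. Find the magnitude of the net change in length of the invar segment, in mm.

|ΔL| ≈ 0.147 mm

With the walls removed the bar would change length by δ_free = Σ αᵢΔT Lᵢ = 17.3×10⁻⁶×91×700 + 1.4×10⁻⁶×91×250 = 1.134 mm.
The walls prevent any net length change, so an axial force P (same in every segment) develops. Compatibility: P · Σ Lᵢ/(AᵢEᵢ) = δ_free.
Σ Lᵢ/(AᵢEᵢ) = 700/(525×110×10³) + 250/(750×147×10³) = 1.439×10⁻⁵ mm/N.
P = 1.134 / 1.439×10⁻⁵ = 78800 N = 78.8 kN, tensile.
For the invar segment, free thermal change = 1.4×10⁻⁶×91×250 = 0.03185 mm and elastic change from P = 78800×250/(750×147×10³) = 0.1787 mm; these oppose, so the net change is 0.147 mm (segment lengthens).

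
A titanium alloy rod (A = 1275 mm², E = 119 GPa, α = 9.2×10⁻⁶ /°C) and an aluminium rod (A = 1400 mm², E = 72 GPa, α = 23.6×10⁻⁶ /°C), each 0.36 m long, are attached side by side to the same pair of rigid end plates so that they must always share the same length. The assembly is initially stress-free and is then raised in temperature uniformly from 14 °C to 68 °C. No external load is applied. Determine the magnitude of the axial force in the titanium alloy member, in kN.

P ≈ 47.1 kN (tensile in the titanium alloy)

Equilibrium of a rigid end plate with no external load gives equal and opposite internal forces ±P in the two members. Since α_{aluminium} > α_{titanium alloy}, heating drives the aluminium into compression and the titanium alloy into tension.
Equating the net (thermal + elastic) strains gives |α₁ − α₂|·ΔT = P·[1/(A₁E₁) + 1/(A₂E₂)].
|α₁ − α₂|·ΔT = 14.4×10⁻⁶ × 54 = 0.0007776.
1/(A₁E₁) + 1/(A₂E₂) = 1/(1275×119×10³) + 1/(1400×72×10³) = 1.651×10⁻⁸ N⁻¹.
So P = 0.0007776 / 1.651×10⁻⁸ = 47.09 kN.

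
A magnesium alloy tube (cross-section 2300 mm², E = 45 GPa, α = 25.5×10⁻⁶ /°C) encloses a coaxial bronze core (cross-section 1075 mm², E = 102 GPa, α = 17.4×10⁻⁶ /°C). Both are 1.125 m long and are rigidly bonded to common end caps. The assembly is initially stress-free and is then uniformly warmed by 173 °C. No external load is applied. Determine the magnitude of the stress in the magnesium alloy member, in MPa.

The magnesium alloy has the larger α, so on heating it would change length more than the bronze if both were free. The rigid plates force a common final length, so the magnesium alloy is put into compression and the bronze into tension, with equal and opposite forces P (no external load).
Equating the net (thermal + elastic) strains gives |α₁ − α₂|·ΔT = P·[1/(A₁E₁) + 1/(A₂E₂)].
|α₁ − α₂|·ΔT = 8.1×10⁻⁶ × 173 = 0.001401.
1/(A₁E₁) + 1/(A₂E₂) = 1/(2300×45×10³) + 1/(1075×102×10³) = 1.878×10⁻⁸ N⁻¹.
P = 0.001401 / 1.878×10⁻⁸ = 74610 N = 74.61 kN.
σ_{magnesium alloy} = P/A₁ = 74610/2300 = 32.44 MPa, compressive.

σ ≈ 32.4 MPa (compressive)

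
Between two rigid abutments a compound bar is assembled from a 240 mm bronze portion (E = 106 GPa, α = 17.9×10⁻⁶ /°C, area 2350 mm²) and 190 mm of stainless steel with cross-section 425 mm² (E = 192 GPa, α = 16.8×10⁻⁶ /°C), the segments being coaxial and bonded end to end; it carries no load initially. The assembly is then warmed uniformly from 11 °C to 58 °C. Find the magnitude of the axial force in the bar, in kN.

P ≈ 107 kN (compressive)

If the supports were absent, the total length change would be Σ αᵢΔT Lᵢ = 17.9×10⁻⁶×47×240 + 16.8×10⁻⁶×47×190 = 0.3519 mm.
The walls prevent any net length change, so an axial force P (same in every segment) develops. Compatibility: P · Σ Lᵢ/(AᵢEᵢ) = δ_free.
The series flexibility is Σ Lᵢ/(AᵢEᵢ) = 240/(2350×106×10³) + 190/(425×192×10³) = 3.292×10⁻⁶ mm/N.
P = 0.3519 / 3.292×10⁻⁶ = 106900 N = 106.9 kN, compressive.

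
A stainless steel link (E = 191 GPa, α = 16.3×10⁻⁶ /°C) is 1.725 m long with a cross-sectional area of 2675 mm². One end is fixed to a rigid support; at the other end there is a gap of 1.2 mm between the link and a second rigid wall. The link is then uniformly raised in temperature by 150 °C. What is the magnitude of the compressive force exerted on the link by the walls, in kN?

P ≈ 894 kN

Unrestrained expansion: δ_free = αΔT L = 16.3×10⁻⁶ × 150 × 1725 = 4.218 mm.
After closing the 1.2 mm clearance, 4.218 − 1.2 = 3.018 mm of expansion remains to be suppressed by the wall.
That suppressed elongation corresponds to σ = E·Δ/L = 191×10³ × 3.018/1725 = 334.1 MPa.
Force on the wall = σA = 334.1 × 2675 mm² = 893.8 kN.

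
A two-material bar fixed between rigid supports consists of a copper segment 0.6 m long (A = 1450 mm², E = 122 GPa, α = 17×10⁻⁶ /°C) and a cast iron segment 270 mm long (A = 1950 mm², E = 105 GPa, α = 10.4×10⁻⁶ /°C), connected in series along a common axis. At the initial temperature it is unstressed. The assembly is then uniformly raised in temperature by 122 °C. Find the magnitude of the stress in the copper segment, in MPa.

σ ≈ 232 MPa (compressive)

If the supports were absent, the total length change would be Σ αᵢΔT Lᵢ = 17×10⁻⁶×122×600 + 10.4×10⁻⁶×122×270 = 1.587 mm.
The rigid supports impose zero overall length change; the single axial force P common to all segments must satisfy P Σ Lᵢ/(AᵢEᵢ) = δ_free.
The series flexibility is Σ Lᵢ/(AᵢEᵢ) = 600/(1450×122×10³) + 270/(1950×105×10³) = 4.71×10⁻⁶ mm/N.
P = 1.587 / 4.71×10⁻⁶ = 336900 N = 336.9 kN, compressive.
σ_{copper} = P / A = 336900 / 1450 = 232.3 MPa.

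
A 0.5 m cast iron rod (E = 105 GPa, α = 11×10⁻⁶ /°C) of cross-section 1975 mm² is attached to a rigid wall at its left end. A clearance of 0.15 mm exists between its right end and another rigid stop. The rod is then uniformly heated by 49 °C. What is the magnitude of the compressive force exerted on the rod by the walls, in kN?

Free thermal elongation = αΔT L = 11×10⁻⁶ × 49 × 500 = 0.2695 mm.
This exceeds the 0.15 mm gap, so the wall pushes back. The portion of expansion that must be recovered elastically is δ_free − gap = 0.2695 − 0.15 = 0.1195 mm.
That suppressed elongation corresponds to σ = E·Δ/L = 105×10³ × 0.1195/500 = 25.1 MPa.
P = σA = 25.1 × 1975 = 49.56 kN.

P ≈ 49.6 kN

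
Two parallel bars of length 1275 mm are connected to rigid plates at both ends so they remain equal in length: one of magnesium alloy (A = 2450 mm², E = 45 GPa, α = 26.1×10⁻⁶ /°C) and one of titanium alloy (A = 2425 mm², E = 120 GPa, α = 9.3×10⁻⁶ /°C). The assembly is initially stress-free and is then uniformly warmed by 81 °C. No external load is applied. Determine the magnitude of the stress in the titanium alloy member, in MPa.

σ ≈ 44.9 MPa (tensile)

Equilibrium of a rigid end plate with no external load gives equal and opposite internal forces ±P in the two members. Since α_{magnesium alloy} > α_{titanium alloy}, heating drives the magnesium alloy into compression and the titanium alloy into tension.
Equating the net (thermal + elastic) strains gives |α₁ − α₂|·ΔT = P·[1/(A₁E₁) + 1/(A₂E₂)].
|α₁ − α₂|·ΔT = 16.8×10⁻⁶ × 81 = 0.001361.
1/(A₁E₁) + 1/(A₂E₂) = 1/(2450×45×10³) + 1/(2425×120×10³) = 1.251×10⁻⁸ N⁻¹.
P = 0.001361 / 1.251×10⁻⁸ = 108800 N = 108.8 kN.
σ_{titanium alloy} = P/A₂ = 108800/2425 = 44.87 MPa, tensile.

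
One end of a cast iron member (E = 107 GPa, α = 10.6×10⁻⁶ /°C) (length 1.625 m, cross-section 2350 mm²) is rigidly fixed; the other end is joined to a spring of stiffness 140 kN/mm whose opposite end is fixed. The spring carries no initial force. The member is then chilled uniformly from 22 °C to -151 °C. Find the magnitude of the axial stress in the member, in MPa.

σ ≈ 93.2 MPa (tensile)

The unrestrained thermal change is αΔT L = 10.6×10⁻⁶ × 173 × 1625 = 2.98 mm.
Let P be the tensile force in the spring. The member extends elastically by PL/(AE) and the spring stretches by P/k; together these equal δ_free.
So P = δ_free / [L/(AE) + 1/k] = 2.98 / [ 1625/(2350×107×10³) + 1/(140×10³) ].
P = 2.98 / 1.361×10⁻⁵ = 219000 N.
σ = P/A = 219000/2350 = 93.2 MPa.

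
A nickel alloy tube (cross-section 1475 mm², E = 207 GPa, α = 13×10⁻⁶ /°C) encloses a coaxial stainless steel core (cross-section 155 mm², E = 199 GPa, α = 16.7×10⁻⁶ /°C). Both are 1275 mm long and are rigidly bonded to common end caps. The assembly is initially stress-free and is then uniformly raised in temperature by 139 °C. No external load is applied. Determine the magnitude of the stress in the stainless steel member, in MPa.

Equilibrium of a rigid end plate with no external load gives equal and opposite internal forces ±P in the two members. Since α_{stainless steel} > α_{nickel alloy}, heating drives the stainless steel into compression and the nickel alloy into tension.
Compatibility of the two members (thermal + elastic change equal): (α₁ − α₂)ΔT = P·[1/(A₁E₁) + 1/(A₂E₂)].
|α₁ − α₂|·ΔT = 3.7×10⁻⁶ × 139 = 0.0005143.
1/(A₁E₁) + 1/(A₂E₂) = 1/(1475×207×10³) + 1/(155×199×10³) = 3.57×10⁻⁸ N⁻¹.
P = 0.0005143 / 3.57×10⁻⁸ = 14410 N = 14.41 kN.
σ_{stainless steel} = P/A₂ = 14410/155 = 92.96 MPa, compressive.

σ ≈ 93 MPa (compressive)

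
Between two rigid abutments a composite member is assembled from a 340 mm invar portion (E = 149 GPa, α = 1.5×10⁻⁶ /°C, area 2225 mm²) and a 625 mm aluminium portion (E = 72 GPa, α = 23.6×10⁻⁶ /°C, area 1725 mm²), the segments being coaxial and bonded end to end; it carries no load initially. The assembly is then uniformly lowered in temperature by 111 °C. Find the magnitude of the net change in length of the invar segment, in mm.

If the supports were absent, the total length change would be Σ αᵢΔT Lᵢ = 1.5×10⁻⁶×111×340 + 23.6×10⁻⁶×111×625 = 1.694 mm.
Since the ends are fixed, an axial force P builds up, equal in every segment, with P · Σ Lᵢ/(AᵢEᵢ) = δ_free.
The series flexibility is Σ Lᵢ/(AᵢEᵢ) = 340/(2225×149×10³) + 625/(1725×72×10³) = 6.058×10⁻⁶ mm/N.
So P = 1.694 / 6.058×10⁻⁶ = 279.6 kN, tensile.
For the invar segment, free thermal change = 1.5×10⁻⁶×111×340 = 0.05661 mm and elastic change from P = 279600×340/(2225×149×10³) = 0.2868 mm; these oppose, so the net change is 0.23 mm (segment lengthens).

|ΔL| ≈ 0.23 mm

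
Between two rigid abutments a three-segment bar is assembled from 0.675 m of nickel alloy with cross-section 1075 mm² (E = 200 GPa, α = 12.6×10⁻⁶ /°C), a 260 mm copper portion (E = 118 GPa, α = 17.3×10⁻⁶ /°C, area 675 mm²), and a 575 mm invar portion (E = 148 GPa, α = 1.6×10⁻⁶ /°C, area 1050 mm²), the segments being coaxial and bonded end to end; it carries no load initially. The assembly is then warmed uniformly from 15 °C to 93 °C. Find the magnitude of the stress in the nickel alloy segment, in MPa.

σ ≈ 100 MPa (compressive)

If the supports were absent, the total length change would be Σ αᵢΔT Lᵢ = 12.6×10⁻⁶×78×675 + 17.3×10⁻⁶×78×260 + 1.6×10⁻⁶×78×575 = 1.086 mm.
The walls prevent any net length change, so an axial force P (same in every segment) develops. Compatibility: P · Σ Lᵢ/(AᵢEᵢ) = δ_free.
The series flexibility is Σ Lᵢ/(AᵢEᵢ) = 675/(1075×200×10³) + 260/(675×118×10³) + 575/(1050×148×10³) = 1.01×10⁻⁵ mm/N.
So P = 1.086 / 1.01×10⁻⁵ = 107.5 kN, compressive.
σ_{nickel alloy} = P / A = 107500 / 1075 = 99.98 MPa.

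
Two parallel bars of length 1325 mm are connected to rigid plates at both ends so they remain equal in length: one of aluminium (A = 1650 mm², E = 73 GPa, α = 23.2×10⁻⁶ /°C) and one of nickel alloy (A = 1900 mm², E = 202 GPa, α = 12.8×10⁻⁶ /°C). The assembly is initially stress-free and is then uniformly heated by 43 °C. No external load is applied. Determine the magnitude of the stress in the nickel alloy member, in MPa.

σ ≈ 21.6 MPa (tensile)

Equilibrium of a rigid end plate with no external load gives equal and opposite internal forces ±P in the two members. Since α_{aluminium} > α_{nickel alloy}, heating drives the aluminium into compression and the nickel alloy into tension.
Setting the final lengths equal and cancelling L: (α₁ − α₂)ΔT = P/(A₁E₁) + P/(A₂E₂).
|α₁ − α₂|·ΔT = 10.4×10⁻⁶ × 43 = 0.0004472.
1/(A₁E₁) + 1/(A₂E₂) = 1/(1650×73×10³) + 1/(1900×202×10³) = 1.091×10⁻⁸ N⁻¹.
So P = 0.0004472 / 1.091×10⁻⁸ = 41 kN.
σ_{nickel alloy} = P/A₂ = 41000/1900 = 21.58 MPa, tensile.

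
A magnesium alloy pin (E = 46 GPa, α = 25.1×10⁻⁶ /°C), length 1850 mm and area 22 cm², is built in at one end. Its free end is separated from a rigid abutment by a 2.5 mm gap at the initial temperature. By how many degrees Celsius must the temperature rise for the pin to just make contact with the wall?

Contact occurs when the free expansion equals the gap: αΔT L = 2.5 mm.
ΔT = 2.5 / (25.1×10⁻⁶ × 1850) = 53.84 °C.

ΔT ≈ 53.8 °C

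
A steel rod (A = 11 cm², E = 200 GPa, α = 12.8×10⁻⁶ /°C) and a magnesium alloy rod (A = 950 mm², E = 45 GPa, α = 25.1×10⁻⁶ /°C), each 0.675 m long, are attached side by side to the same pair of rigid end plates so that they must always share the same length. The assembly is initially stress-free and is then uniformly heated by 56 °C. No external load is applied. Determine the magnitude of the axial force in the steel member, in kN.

P ≈ 24.7 kN (tensile in the steel)

Both members must finish at the same length. With the larger α, the magnesium alloy tends to over-expand; the plates restrain it, putting the magnesium alloy in compression and the steel in tension. With no external load the two internal forces are equal and opposite, magnitude P.
Setting the final lengths equal and cancelling L: (α₁ − α₂)ΔT = P/(A₁E₁) + P/(A₂E₂).
|α₁ − α₂|·ΔT = 12.3×10⁻⁶ × 56 = 0.0006888.
1/(A₁E₁) + 1/(A₂E₂) = 1/(1100×200×10³) + 1/(950×45×10³) = 2.794×10⁻⁸ N⁻¹.
So P = 0.0006888 / 2.794×10⁻⁸ = 24.66 kN.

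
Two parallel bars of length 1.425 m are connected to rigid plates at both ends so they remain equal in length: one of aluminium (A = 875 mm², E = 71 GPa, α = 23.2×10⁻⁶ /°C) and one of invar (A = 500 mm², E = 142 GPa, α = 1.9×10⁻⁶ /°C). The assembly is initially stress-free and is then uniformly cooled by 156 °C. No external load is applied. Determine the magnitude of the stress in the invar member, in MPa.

σ ≈ 220 MPa (compressive)

Equilibrium of a rigid end plate with no external load gives equal and opposite internal forces ±P in the two members. Since α_{aluminium} > α_{invar}, cooling drives the aluminium into tension and the invar into compression.
Setting the final lengths equal and cancelling L: (α₁ − α₂)ΔT = P/(A₁E₁) + P/(A₂E₂).
|α₁ − α₂|·ΔT = 21.3×10⁻⁶ × 156 = 0.003323.
1/(A₁E₁) + 1/(A₂E₂) = 1/(875×71×10³) + 1/(500×142×10³) = 3.018×10⁻⁸ N⁻¹.
P = 0.003323 / 3.018×10⁻⁸ = 110100 N = 110.1 kN.
σ_{invar} = P/A₂ = 110100/500 = 220.2 MPa, compressive.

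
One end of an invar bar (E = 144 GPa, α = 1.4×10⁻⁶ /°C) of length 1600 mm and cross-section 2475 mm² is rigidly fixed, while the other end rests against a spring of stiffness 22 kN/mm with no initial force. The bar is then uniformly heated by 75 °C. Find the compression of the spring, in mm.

If the spring were absent the bar would lengthen by αΔT L = 1.4×10⁻⁶ × 75 × 1600 = 0.168 mm.
With a force P in the spring, the elastic change of the bar is PL/(AE) and that of the spring is P/k; compatibility requires their sum to equal δ_free.
P [ L/(AE) + 1/k ] = δ_free → P [ 1600/(2475×144×10³) + 1/(22×10³) ] = 0.168.
P = 0.168 / 4.994×10⁻⁵ = 3364 N.
Spring compression = P/k = 3364/(22×10³) = 0.1529 mm.

δ ≈ 0.153 mm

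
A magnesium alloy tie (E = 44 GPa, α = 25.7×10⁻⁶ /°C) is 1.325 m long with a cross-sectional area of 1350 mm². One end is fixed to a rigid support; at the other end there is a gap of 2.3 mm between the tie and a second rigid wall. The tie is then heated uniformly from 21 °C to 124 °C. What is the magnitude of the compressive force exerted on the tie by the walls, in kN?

If the wall were absent the tie would grow by αΔT L = 25.7×10⁻⁶ × 103 × 1325 = 3.507 mm.
This exceeds the 2.3 mm gap, so the wall pushes back. The portion of expansion that must be recovered elastically is δ_free − gap = 3.507 − 2.3 = 1.207 mm.
Compatibility: PL/(AE) = 1.207 mm, so σ = P/A = E × (1.207/1325) = 40.1 MPa.
Force on the wall = σA = 40.1 × 1350 mm² = 54.13 kN.

P ≈ 54.1 kN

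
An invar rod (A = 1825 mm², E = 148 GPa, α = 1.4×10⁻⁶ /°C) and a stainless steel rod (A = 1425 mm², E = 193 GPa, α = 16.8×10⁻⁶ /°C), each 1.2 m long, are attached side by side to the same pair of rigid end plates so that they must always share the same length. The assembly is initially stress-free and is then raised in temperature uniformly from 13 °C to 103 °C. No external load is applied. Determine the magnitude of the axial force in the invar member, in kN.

P ≈ 189 kN (tensile in the invar)

Both members must finish at the same length. With the larger α, the stainless steel tends to over-expand; the plates restrain it, putting the stainless steel in compression and the invar in tension. With no external load the two internal forces are equal and opposite, magnitude P.
Equating the net (thermal + elastic) strains gives |α₁ − α₂|·ΔT = P·[1/(A₁E₁) + 1/(A₂E₂)].
|α₁ − α₂|·ΔT = 15.4×10⁻⁶ × 90 = 0.001386.
1/(A₁E₁) + 1/(A₂E₂) = 1/(1825×148×10³) + 1/(1425×193×10³) = 7.338×10⁻⁹ N⁻¹.
So P = 0.001386 / 7.338×10⁻⁹ = 188.9 kN.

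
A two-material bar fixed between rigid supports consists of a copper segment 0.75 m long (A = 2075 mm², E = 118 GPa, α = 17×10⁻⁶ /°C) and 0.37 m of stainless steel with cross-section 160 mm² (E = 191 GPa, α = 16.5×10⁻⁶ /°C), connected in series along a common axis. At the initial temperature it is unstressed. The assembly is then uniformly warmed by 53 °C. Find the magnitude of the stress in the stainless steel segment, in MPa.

σ ≈ 412 MPa (compressive)

If the supports were absent, the total length change would be Σ αᵢΔT Lᵢ = 17×10⁻⁶×53×750 + 16.5×10⁻⁶×53×370 = 0.9993 mm.
The walls prevent any net length change, so an axial force P (same in every segment) develops. Compatibility: P · Σ Lᵢ/(AᵢEᵢ) = δ_free.
Σ Lᵢ/(AᵢEᵢ) = 750/(2075×118×10³) + 370/(160×191×10³) = 1.517×10⁻⁵ mm/N.
Hence P = δ_free / Σ(L/AE) = 0.9993/1.517×10⁻⁵ = 65.87 kN (compressive).
σ_{stainless steel} = P / A = 65870 / 160 = 411.7 MPa.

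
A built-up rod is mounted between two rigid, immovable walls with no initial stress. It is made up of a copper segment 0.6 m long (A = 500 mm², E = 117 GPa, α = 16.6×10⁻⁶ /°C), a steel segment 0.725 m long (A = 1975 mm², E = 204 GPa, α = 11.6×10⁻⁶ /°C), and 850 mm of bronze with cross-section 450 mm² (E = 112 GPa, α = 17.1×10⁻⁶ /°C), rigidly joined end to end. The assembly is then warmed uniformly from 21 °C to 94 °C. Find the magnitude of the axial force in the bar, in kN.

Free thermal expansion of the whole bar: Σ αᵢΔT Lᵢ = 16.6×10⁻⁶×73×600 + 11.6×10⁻⁶×73×725 + 17.1×10⁻⁶×73×850 = 2.402 mm.
The walls prevent any net length change, so an axial force P (same in every segment) develops. Compatibility: P · Σ Lᵢ/(AᵢEᵢ) = δ_free.
The series flexibility is Σ Lᵢ/(AᵢEᵢ) = 600/(500×117×10³) + 725/(1975×204×10³) + 850/(450×112×10³) = 2.892×10⁻⁵ mm/N.
P = 2.402 / 2.892×10⁻⁵ = 83060 N = 83.06 kN, compressive.

P ≈ 83.1 kN (compressive)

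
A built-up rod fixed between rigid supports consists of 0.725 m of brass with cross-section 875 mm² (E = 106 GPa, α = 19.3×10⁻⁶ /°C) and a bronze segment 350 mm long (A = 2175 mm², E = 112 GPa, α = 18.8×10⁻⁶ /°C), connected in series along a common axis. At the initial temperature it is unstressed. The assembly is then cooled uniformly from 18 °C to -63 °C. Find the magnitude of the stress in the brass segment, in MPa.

With the walls removed the bar would change length by δ_free = Σ αᵢΔT Lᵢ = 19.3×10⁻⁶×81×725 + 18.8×10⁻⁶×81×350 = 1.666 mm.
Since the ends are fixed, an axial force P builds up, equal in every segment, with P · Σ Lᵢ/(AᵢEᵢ) = δ_free.
The series flexibility is Σ Lᵢ/(AᵢEᵢ) = 725/(875×106×10³) + 350/(2175×112×10³) = 9.253×10⁻⁶ mm/N.
So P = 1.666 / 9.253×10⁻⁶ = 180.1 kN, tensile.
σ_{brass} = P / A = 180100 / 875 = 205.8 MPa.

σ ≈ 206 MPa (tensile)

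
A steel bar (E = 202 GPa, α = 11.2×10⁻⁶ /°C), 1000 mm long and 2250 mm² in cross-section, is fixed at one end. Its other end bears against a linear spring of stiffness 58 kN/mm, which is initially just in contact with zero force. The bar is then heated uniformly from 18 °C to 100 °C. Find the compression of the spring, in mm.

δ ≈ 0.814 mm

If the spring were absent the bar would lengthen by αΔT L = 11.2×10⁻⁶ × 82 × 1000 = 0.9184 mm.
With a force P in the spring, the elastic change of the bar is PL/(AE) and that of the spring is P/k; compatibility requires their sum to equal δ_free.
So P = δ_free / [L/(AE) + 1/k] = 0.9184 / [ 1000/(2250×202×10³) + 1/(58×10³) ].
P = 0.9184 / 1.944×10⁻⁵ = 47240 N.
Spring compression = P/k = 47240/(58×10³) = 0.8145 mm.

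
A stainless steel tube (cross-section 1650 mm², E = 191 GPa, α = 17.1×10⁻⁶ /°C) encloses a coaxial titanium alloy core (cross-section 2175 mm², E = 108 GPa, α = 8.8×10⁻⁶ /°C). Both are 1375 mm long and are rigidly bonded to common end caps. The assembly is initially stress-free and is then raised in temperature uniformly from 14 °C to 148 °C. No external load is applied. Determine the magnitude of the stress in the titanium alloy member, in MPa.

σ ≈ 68.8 MPa (tensile)

The stainless steel has the larger α, so on heating it would change length more than the titanium alloy if both were free. The rigid plates force a common final length, so the stainless steel is put into compression and the titanium alloy into tension, with equal and opposite forces P (no external load).
Compatibility of the two members (thermal + elastic change equal): (α₁ − α₂)ΔT = P·[1/(A₁E₁) + 1/(A₂E₂)].
|α₁ − α₂|·ΔT = 8.3×10⁻⁶ × 134 = 0.001112.
1/(A₁E₁) + 1/(A₂E₂) = 1/(1650×191×10³) + 1/(2175×108×10³) = 7.43×10⁻⁹ N⁻¹.
P = 0.001112 / 7.43×10⁻⁹ = 149700 N = 149.7 kN.
σ_{titanium alloy} = P/A₂ = 149700/2175 = 68.82 MPa, tensile.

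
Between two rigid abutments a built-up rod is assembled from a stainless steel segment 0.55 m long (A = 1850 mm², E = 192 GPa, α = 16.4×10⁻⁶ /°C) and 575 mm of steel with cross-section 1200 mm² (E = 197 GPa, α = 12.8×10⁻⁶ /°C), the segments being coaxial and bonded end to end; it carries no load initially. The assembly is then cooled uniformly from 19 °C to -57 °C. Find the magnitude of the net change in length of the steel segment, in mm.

|ΔL| ≈ 0.201 mm

Free thermal contraction of the whole bar: Σ αᵢΔT Lᵢ = 16.4×10⁻⁶×76×550 + 12.8×10⁻⁶×76×575 = 1.245 mm.
Since the ends are fixed, an axial force P builds up, equal in every segment, with P · Σ Lᵢ/(AᵢEᵢ) = δ_free.
The series flexibility is Σ Lᵢ/(AᵢEᵢ) = 550/(1850×192×10³) + 575/(1200×197×10³) = 3.981×10⁻⁶ mm/N.
So P = 1.245 / 3.981×10⁻⁶ = 312.7 kN, tensile.
For the steel segment, free thermal change = 12.8×10⁻⁶×76×575 = 0.5594 mm and elastic change from P = 312700×575/(1200×197×10³) = 0.7606 mm; these oppose, so the net change is 0.201 mm (segment lengthens).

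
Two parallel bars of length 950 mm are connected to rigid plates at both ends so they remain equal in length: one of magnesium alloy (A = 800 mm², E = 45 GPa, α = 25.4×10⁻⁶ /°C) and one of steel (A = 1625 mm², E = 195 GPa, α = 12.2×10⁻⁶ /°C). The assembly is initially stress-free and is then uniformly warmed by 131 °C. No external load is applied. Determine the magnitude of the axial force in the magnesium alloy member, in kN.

P ≈ 55.9 kN (compressive in the magnesium alloy)

The magnesium alloy has the larger α, so on heating it would change length more than the steel if both were free. The rigid plates force a common final length, so the magnesium alloy is put into compression and the steel into tension, with equal and opposite forces P (no external load).
Equating the net (thermal + elastic) strains gives |α₁ − α₂|·ΔT = P·[1/(A₁E₁) + 1/(A₂E₂)].
|α₁ − α₂|·ΔT = 13.2×10⁻⁶ × 131 = 0.001729.
1/(A₁E₁) + 1/(A₂E₂) = 1/(800×45×10³) + 1/(1625×195×10³) = 3.093×10⁻⁸ N⁻¹.
P = 0.001729 / 3.093×10⁻⁸ = 55900 N = 55.9 kN.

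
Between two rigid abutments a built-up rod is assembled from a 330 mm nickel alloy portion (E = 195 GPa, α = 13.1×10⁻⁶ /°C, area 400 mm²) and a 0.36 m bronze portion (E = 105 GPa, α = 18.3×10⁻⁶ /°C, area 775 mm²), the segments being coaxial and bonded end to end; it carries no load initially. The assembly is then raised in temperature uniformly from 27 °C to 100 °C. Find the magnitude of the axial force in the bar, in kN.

Free thermal expansion of the whole bar: Σ αᵢΔT Lᵢ = 13.1×10⁻⁶×73×330 + 18.3×10⁻⁶×73×360 = 0.7965 mm.
The walls prevent any net length change, so an axial force P (same in every segment) develops. Compatibility: P · Σ Lᵢ/(AᵢEᵢ) = δ_free.
The series flexibility is Σ Lᵢ/(AᵢEᵢ) = 330/(400×195×10³) + 360/(775×105×10³) = 8.655×10⁻⁶ mm/N.
Hence P = δ_free / Σ(L/AE) = 0.7965/8.655×10⁻⁶ = 92.03 kN (compressive).

P ≈ 92 kN (compressive)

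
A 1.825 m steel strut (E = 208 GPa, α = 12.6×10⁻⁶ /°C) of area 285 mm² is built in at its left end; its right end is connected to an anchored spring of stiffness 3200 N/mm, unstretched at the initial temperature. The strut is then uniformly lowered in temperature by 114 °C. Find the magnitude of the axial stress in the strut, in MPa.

Free thermal contraction: δ_free = αΔT L = 12.6×10⁻⁶ × 114 × 1825 = 2.621 mm.
With a force P in the spring, the elastic change of the strut is PL/(AE) and that of the spring is P/k; compatibility requires their sum to equal δ_free.
P [ L/(AE) + 1/k ] = δ_free → P [ 1825/(285×208×10³) + 1/(3200) ] = 2.621.
P = 2.621 / 0.0003433 = 7636 N.
σ = P/A = 7636/285 = 26.79 MPa.

σ ≈ 26.8 MPa (tensile)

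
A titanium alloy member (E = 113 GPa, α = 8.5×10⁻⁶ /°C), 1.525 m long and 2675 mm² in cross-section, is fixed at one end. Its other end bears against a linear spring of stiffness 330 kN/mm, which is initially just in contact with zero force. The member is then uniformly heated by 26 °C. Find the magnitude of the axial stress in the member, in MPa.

σ ≈ 15.6 MPa (compressive)

The unrestrained thermal change is αΔT L = 8.5×10⁻⁶ × 26 × 1525 = 0.337 mm.
Let P be the compressive force at the spring. The member shortens elastically by PL/(AE) and the spring compresses by P/k; together these equal δ_free.
So P = δ_free / [L/(AE) + 1/k] = 0.337 / [ 1525/(2675×113×10³) + 1/(330×10³) ].
P = 0.337 / 8.075×10⁻⁶ = 41730 N.
σ = P/A = 41730/2675 = 15.6 MPa.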